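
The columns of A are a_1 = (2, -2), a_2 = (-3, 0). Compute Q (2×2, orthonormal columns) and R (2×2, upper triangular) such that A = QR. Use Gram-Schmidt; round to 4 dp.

Q = [[0.7071, -0.7071], [-0.7071, -0.7071]], R = [[2.8284, -2.1213], [0.0000, 2.1213]]

e_1 = a_1/‖a_1‖ = (2, -2)/2.8284 = (0.7071, -0.7071).
r_{12} = e_1·a_2 = -2.1213.
u_2 = a_2 + 2.1213·e_1 = (-1.5000, -1.5000).
‖u_2‖ = 2.1213, so e_2 = (-0.7071, -0.7071).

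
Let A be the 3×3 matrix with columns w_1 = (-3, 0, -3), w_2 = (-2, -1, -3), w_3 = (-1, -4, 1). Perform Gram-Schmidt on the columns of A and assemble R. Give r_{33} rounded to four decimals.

r_{33} = 3.4641

w_1 = (-3, 0, -3); ‖w_1‖ = 4.2426, so e_1 = (-0.7071, 0.0000, -0.7071).
e_1·w_2 = (-0.7071)·(-2) + 0.0000·(-1) + (-0.7071)·(-3) = 3.5355.
u_2 = w_2 − 3.5355·e_1 = (0.5000, -1.0000, -0.5000).
‖u_2‖ = 1.2247, so e_2 = (0.4082, -0.8165, -0.4082).
e_1·w_3 = (-0.7071)·(-1) + 0.0000·(-4) + (-0.7071)·1 = 0.0000; e_2·w_3 = 0.4082·(-1) + (-0.8165)·(-4) + (-0.4082)·1 = 2.4495.
u_3 = w_3 + 0.0000·e_1 − 2.4495·e_2 = (-2.0000, -2.0000, 2.0000).
r_{33} = ‖u_3‖ = 3.4641.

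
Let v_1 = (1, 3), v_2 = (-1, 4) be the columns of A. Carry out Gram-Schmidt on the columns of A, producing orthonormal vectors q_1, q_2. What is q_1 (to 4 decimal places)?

v_1 = (1, 3); ‖v_1‖ = 3.1623, so q_1 = (0.3162, 0.9487).

q_1 = (0.3162, 0.9487)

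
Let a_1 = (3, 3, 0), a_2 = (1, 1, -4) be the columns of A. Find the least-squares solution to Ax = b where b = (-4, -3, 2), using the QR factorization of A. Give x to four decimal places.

x = (-1.0000, -0.5000)

a_1 = (3, 3, 0); ‖a_1‖ = 4.2426, so q_1 = (0.7071, 0.7071, 0.0000).
q_1·a_2 = 0.7071·1 + 0.7071·1 + 0.0000·(-4) = 1.4142.
u_2 = a_2 − 1.4142·q_1 = (0.0000, 0.0000, -4.0000).
‖u_2‖ = 4.0000, so q_2 = (0.0000, 0.0000, -1.0000).
Qᵀb = (-4.9497, -2.0000).
Back-substitute: x_2 = -2.0000/4.0000 = -0.5000.
x_1 = (-4.9497 − 1.4142·(-0.5000))/4.2426 = -1.0000.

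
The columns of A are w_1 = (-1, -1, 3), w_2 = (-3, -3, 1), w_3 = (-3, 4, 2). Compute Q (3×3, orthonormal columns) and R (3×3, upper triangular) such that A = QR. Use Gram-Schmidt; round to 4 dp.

Q = [[-0.3015, -0.6396, -0.7071], [-0.3015, -0.6396, 0.7071], [0.9045, -0.4264, 0.0000]], R = [[3.3166, 2.7136, 1.5076], [0.0000, 3.4112, -1.4924], [0.0000, 0.0000, 4.9497]]

q_1 = w_1/‖w_1‖ = (-1, -1, 3)/3.3166 = (-0.3015, -0.3015, 0.9045).
r_{12} = q_1·w_2 = 2.7136.
u_2 = w_2 − 2.7136·q_1 = (-2.1818, -2.1818, -1.4545).
‖u_2‖ = 3.4112, so q_2 = (-0.6396, -0.6396, -0.4264).
r_{13} = q_1·w_3 = 1.5076; r_{23} = q_2·w_3 = -1.4924.
u_3 = w_3 − 1.5076·q_1 + 1.4924·q_2 = (-3.5000, 3.5000, 0.0000).
‖u_3‖ = 4.9497, so q_3 = (-0.7071, 0.7071, 0.0000).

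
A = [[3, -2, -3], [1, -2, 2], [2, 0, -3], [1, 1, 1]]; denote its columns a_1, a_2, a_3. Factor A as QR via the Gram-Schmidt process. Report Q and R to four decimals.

e_1 = a_1/‖a_1‖ = (3, 1, 2, 1)/3.8730 = (0.7746, 0.2582, 0.5164, 0.2582).
r_{12} = e_1·a_2 = -1.8074.
u_2 = a_2 + 1.8074·e_1 = (-0.6000, -1.5333, 0.9333, 1.4667).
‖u_2‖ = 2.3944, so e_2 = (-0.2506, -0.6404, 0.3898, 0.6125).
r_{13} = e_1·a_3 = -3.0984; r_{23} = e_2·a_3 = -1.0858.
u_3 = a_3 + 3.0984·e_1 + 1.0858·e_2 = (-0.8721, 2.1047, -0.9767, 2.4651).
‖u_3‖ = 3.4958, so e_3 = (-0.2495, 0.6020, -0.2794, 0.7052).

Q = [[0.7746, -0.2506, -0.2495], [0.2582, -0.6404, 0.6020], [0.5164, 0.3898, -0.2794], [0.2582, 0.6125, 0.7052]], R = [[3.8730, -1.8074, -3.0984], [0.0000, 2.3944, -1.0858], [0.0000, 0.0000, 3.4958]]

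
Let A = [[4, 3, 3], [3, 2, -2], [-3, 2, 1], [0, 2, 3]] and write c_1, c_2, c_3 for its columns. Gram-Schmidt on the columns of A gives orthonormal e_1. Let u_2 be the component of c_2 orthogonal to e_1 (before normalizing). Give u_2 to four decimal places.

u_2 = (1.5882, 0.9412, 3.0588, 2.0000)

c_1 = (4, 3, -3, 0); ‖c_1‖ = 5.8310, so e_1 = (0.6860, 0.5145, -0.5145, 0.0000).
e_1·c_2 = 0.6860·3 + 0.5145·2 + (-0.5145)·2 + 0.0000·2 = 2.0580.
u_2 = c_2 − 2.0580·e_1 = (1.5882, 0.9412, 3.0588, 2.0000).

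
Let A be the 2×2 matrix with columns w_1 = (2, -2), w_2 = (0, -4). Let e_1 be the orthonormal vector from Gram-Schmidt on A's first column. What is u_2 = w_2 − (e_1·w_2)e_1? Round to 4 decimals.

u_2 = (-2.0000, -2.0000)

e_1 = w_1/‖w_1‖ = (2, -2)/2.8284 = (0.7071, -0.7071).
r_{12} = e_1·w_2 = 2.8284.
u_2 = w_2 − 2.8284·e_1 = (-2.0000, -2.0000).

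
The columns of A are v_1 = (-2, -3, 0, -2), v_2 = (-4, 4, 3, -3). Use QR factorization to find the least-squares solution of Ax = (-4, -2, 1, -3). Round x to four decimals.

x = (1.1348, 0.3546)

v_1 = (-2, -3, 0, -2); ‖v_1‖ = 4.1231, so e_1 = (-0.4851, -0.7276, 0.0000, -0.4851).
e_1·v_2 = (-0.4851)·(-4) + (-0.7276)·4 + 0.0000·3 + (-0.4851)·(-3) = 0.4851.
u_2 = v_2 − 0.4851·e_1 = (-3.7647, 4.3529, 3.0000, -2.7647).
‖u_2‖ = 7.0544, so e_2 = (-0.5337, 0.6171, 0.4253, -0.3919).
Qᵀb = (4.8507, 2.5016).
Back-substitute: x_2 = 2.5016/7.0544 = 0.3546.
x_1 = (4.8507 − 0.4851·0.3546)/4.1231 = 1.1348.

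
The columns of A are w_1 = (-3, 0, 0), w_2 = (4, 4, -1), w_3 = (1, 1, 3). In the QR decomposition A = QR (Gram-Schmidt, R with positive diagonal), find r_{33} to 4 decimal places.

w_1 = (-3, 0, 0); ‖w_1‖ = 3.0000, so e_1 = (-1.0000, 0.0000, 0.0000).
e_1·w_2 = (-1.0000)·4 + 0.0000·4 + 0.0000·(-1) = -4.0000.
u_2 = w_2 + 4.0000·e_1 = (0.0000, 4.0000, -1.0000).
‖u_2‖ = 4.1231, so e_2 = (0.0000, 0.9701, -0.2425).
e_1·w_3 = (-1.0000)·1 + 0.0000·1 + 0.0000·3 = -1.0000; e_2·w_3 = 0.0000·1 + 0.9701·1 + (-0.2425)·3 = 0.2425.
u_3 = w_3 + 1.0000·e_1 − 0.2425·e_2 = (0.0000, 0.7647, 3.0588).
r_{33} = ‖u_3‖ = 3.1530.

r_{33} = 3.1530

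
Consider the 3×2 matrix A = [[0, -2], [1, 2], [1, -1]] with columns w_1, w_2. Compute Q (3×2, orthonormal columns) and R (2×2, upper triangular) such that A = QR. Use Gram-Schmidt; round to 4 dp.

Q = [[0.0000, -0.6860], [0.7071, 0.5145], [0.7071, -0.5145]], R = [[1.4142, 0.7071], [0.0000, 2.9155]]

w_1 = (0, 1, 1); ‖w_1‖ = 1.4142, so e_1 = (0.0000, 0.7071, 0.7071).
e_1·w_2 = 0.0000·(-2) + 0.7071·2 + 0.7071·(-1) = 0.7071.
u_2 = w_2 − 0.7071·e_1 = (-2.0000, 1.5000, -1.5000).
‖u_2‖ = 2.9155, so e_2 = (-0.6860, 0.5145, -0.5145).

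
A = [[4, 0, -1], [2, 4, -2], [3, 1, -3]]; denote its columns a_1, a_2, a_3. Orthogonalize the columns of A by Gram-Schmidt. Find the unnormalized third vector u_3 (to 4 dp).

a_1 = (4, 2, 3); ‖a_1‖ = 5.3852, so q_1 = (0.7428, 0.3714, 0.5571).
q_1·a_2 = 0.7428·0 + 0.3714·4 + 0.5571·1 = 2.0426.
u_2 = a_2 − 2.0426·q_1 = (-1.5172, 3.2414, -0.1379).
‖u_2‖ = 3.5816, so q_2 = (-0.4236, 0.9050, -0.0385).
q_1·a_3 = 0.7428·(-1) + 0.3714·(-2) + 0.5571·(-3) = -3.1568; q_2·a_3 = (-0.4236)·(-1) + 0.9050·(-2) + (-0.0385)·(-3) = -1.2709.
u_3 = a_3 + 3.1568·q_1 + 1.2709·q_2 = (0.8065, 0.3226, -1.2903).

u_3 = (0.8065, 0.3226, -1.2903)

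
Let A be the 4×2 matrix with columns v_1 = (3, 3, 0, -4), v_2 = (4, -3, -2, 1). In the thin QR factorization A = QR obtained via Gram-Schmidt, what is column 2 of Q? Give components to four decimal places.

e_1 = v_1/‖v_1‖ = (3, 3, 0, -4)/5.8310 = (0.5145, 0.5145, 0.0000, -0.6860).
r_{12} = e_1·v_2 = -0.1715.
u_2 = v_2 + 0.1715·e_1 = (4.0882, -2.9118, -2.0000, 0.8824).
‖u_2‖ = 5.4745, so e_2 = (0.7468, -0.5319, -0.3653, 0.1612).

e_2 = (0.7468, -0.5319, -0.3653, 0.1612)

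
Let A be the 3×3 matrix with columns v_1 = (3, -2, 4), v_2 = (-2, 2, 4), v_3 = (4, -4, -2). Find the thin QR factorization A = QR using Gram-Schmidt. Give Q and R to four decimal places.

v_1 = (3, -2, 4); ‖v_1‖ = 5.3852, so q_1 = (0.5571, -0.3714, 0.7428).
q_1·v_2 = 0.5571·(-2) + (-0.3714)·2 + 0.7428·4 = 1.1142.
u_2 = v_2 − 1.1142·q_1 = (-2.6207, 2.4138, 3.1724).
‖u_2‖ = 4.7706, so q_2 = (-0.5493, 0.5060, 0.6650).
q_1·v_3 = 0.5571·4 + (-0.3714)·(-4) + 0.7428·(-2) = 2.2283; q_2·v_3 = (-0.5493)·4 + 0.5060·(-4) + 0.6650·(-2) = -5.5512.
u_3 = v_3 − 2.2283·q_1 + 5.5512·q_2 = (-0.2909, -0.3636, 0.0364).
‖u_3‖ = 0.4671, so q_3 = (-0.6228, -0.7785, 0.0778).

Q = [[0.5571, -0.5493, -0.6228], [-0.3714, 0.5060, -0.7785], [0.7428, 0.6650, 0.0778]], R = [[5.3852, 1.1142, 2.2283], [0.0000, 4.7706, -5.5512], [0.0000, 0.0000, 0.4671]]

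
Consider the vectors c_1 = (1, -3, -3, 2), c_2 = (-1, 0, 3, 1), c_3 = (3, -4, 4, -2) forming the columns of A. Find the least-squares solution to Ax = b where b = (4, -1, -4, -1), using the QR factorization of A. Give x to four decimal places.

e_1 = c_1/‖c_1‖ = (1, -3, -3, 2)/4.7958 = (0.2085, -0.6255, -0.6255, 0.4170).
r_{12} = e_1·c_2 = -1.6681.
u_2 = c_2 + 1.6681·e_1 = (-0.6522, -1.0435, 1.9565, 1.6957).
‖u_2‖ = 2.8666, so e_2 = (-0.2275, -0.3640, 0.6825, 0.5915).
r_{13} = e_1·c_3 = -0.2085; r_{23} = e_2·c_3 = 2.3206.
u_3 = c_3 + 0.2085·e_1 − 2.3206·e_2 = (3.5714, -3.2857, 2.2857, -3.2857).
‖u_3‖ = 6.2906, so e_3 = (0.5677, -0.5223, 0.3634, -0.5223).
Qᵀb = (3.5447, -3.8676, 1.8622).
Back-substitute: x_3 = 1.8622/6.2906 = 0.2960.
x_2 = (-3.8676 − 2.3206·0.2960)/2.8666 = -1.5888.
x_1 = (3.5447 + 1.6681·(-1.5888) + 0.2085·0.2960)/4.7958 = 0.1994.

x = (0.1994, -1.5888, 0.2960)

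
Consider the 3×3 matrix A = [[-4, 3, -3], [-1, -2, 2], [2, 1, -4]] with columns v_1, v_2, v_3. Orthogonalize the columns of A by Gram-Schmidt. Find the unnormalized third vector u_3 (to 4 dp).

q_1 = v_1/‖v_1‖ = (-4, -1, 2)/4.5826 = (-0.8729, -0.2182, 0.4364).
r_{12} = q_1·v_2 = -1.7457.
u_2 = v_2 + 1.7457·q_1 = (1.4762, -2.3810, 1.7619).
‖u_2‖ = 3.3094, so q_2 = (0.4461, -0.7194, 0.5324).
r_{13} = q_1·v_3 = 0.4364; r_{23} = q_2·v_3 = -4.9066.
u_3 = v_3 − 0.4364·q_1 + 4.9066·q_2 = (-0.4304, -1.4348, -1.5783).

u_3 = (-0.4304, -1.4348, -1.5783)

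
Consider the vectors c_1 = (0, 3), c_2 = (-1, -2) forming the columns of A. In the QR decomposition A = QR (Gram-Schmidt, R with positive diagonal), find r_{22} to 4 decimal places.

r_{22} = 1.0000

c_1 = (0, 3); ‖c_1‖ = 3.0000, so q_1 = (0.0000, 1.0000).
q_1·c_2 = 0.0000·(-1) + 1.0000·(-2) = -2.0000.
u_2 = c_2 + 2.0000·q_1 = (-1.0000, 0.0000).
r_{22} = ‖u_2‖ = 1.0000.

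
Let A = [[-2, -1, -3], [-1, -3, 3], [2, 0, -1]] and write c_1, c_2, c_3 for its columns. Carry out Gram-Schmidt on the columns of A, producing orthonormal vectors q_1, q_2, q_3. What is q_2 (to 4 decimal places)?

c_1 = (-2, -1, 2); ‖c_1‖ = 3.0000, so q_1 = (-0.6667, -0.3333, 0.6667).
q_1·c_2 = (-0.6667)·(-1) + (-0.3333)·(-3) + 0.6667·0 = 1.6667.
u_2 = c_2 − 1.6667·q_1 = (0.1111, -2.4444, -1.1111).
‖u_2‖ = 2.6874, so q_2 = (0.0413, -0.9096, -0.4134).

q_2 = (0.0413, -0.9096, -0.4134)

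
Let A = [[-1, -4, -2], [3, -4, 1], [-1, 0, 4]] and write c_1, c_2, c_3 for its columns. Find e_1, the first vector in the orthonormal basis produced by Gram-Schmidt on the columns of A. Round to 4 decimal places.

c_1 = (-1, 3, -1); ‖c_1‖ = 3.3166, so e_1 = (-0.3015, 0.9045, -0.3015).

e_1 = (-0.3015, 0.9045, -0.3015)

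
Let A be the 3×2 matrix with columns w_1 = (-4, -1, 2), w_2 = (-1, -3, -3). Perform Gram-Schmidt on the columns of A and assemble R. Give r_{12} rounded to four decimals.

r_{12} = 0.2182

w_1 = (-4, -1, 2); ‖w_1‖ = 4.5826, so e_1 = (-0.8729, -0.2182, 0.4364).
r_{12} = e_1·w_2 = 0.2182.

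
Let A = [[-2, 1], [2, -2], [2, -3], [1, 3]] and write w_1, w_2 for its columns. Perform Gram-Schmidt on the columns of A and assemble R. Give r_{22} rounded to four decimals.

w_1 = (-2, 2, 2, 1); ‖w_1‖ = 3.6056, so q_1 = (-0.5547, 0.5547, 0.5547, 0.2774).
q_1·w_2 = (-0.5547)·1 + 0.5547·(-2) + 0.5547·(-3) + 0.2774·3 = -2.4962.
u_2 = w_2 + 2.4962·q_1 = (-0.3846, -0.6154, -1.6154, 3.6923).
r_{22} = ‖u_2‖ = 4.0950.

r_{22} = 4.0950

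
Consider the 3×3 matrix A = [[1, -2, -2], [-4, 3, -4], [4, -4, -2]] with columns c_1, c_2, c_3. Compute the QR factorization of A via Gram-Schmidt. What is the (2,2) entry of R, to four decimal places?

r_{22} = 1.3143

e_1 = c_1/‖c_1‖ = (1, -4, 4)/5.7446 = (0.1741, -0.6963, 0.6963).
r_{12} = e_1·c_2 = -5.2223.
u_2 = c_2 + 5.2223·e_1 = (-1.0909, -0.6364, -0.3636).
r_{22} = ‖u_2‖ = 1.3143.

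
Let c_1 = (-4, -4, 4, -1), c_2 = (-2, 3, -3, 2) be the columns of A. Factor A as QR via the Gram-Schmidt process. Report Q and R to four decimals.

c_1 = (-4, -4, 4, -1); ‖c_1‖ = 7.0000, so q_1 = (-0.5714, -0.5714, 0.5714, -0.1429).
q_1·c_2 = (-0.5714)·(-2) + (-0.5714)·3 + 0.5714·(-3) + (-0.1429)·2 = -2.5714.
u_2 = c_2 + 2.5714·q_1 = (-3.4694, 1.5306, -1.5306, 1.6327).
‖u_2‖ = 4.4032, so q_2 = (-0.7879, 0.3476, -0.3476, 0.3708).

Q = [[-0.5714, -0.7879], [-0.5714, 0.3476], [0.5714, -0.3476], [-0.1429, 0.3708]], R = [[7.0000, -2.5714], [0.0000, 4.4032]]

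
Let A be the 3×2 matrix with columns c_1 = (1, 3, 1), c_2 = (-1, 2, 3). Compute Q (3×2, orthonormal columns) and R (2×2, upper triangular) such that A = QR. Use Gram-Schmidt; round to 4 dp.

c_1 = (1, 3, 1); ‖c_1‖ = 3.3166, so e_1 = (0.3015, 0.9045, 0.3015).
e_1·c_2 = 0.3015·(-1) + 0.9045·2 + 0.3015·3 = 2.4121.
u_2 = c_2 − 2.4121·e_1 = (-1.7273, -0.1818, 2.2727).
‖u_2‖ = 2.8604, so e_2 = (-0.6039, -0.0636, 0.7946).

Q = [[0.3015, -0.6039], [0.9045, -0.0636], [0.3015, 0.7946]], R = [[3.3166, 2.4121], [0.0000, 2.8604]]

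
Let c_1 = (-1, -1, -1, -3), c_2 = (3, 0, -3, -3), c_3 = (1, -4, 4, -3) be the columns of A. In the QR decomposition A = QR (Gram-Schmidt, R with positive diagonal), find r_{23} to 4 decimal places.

c_1 = (-1, -1, -1, -3); ‖c_1‖ = 3.4641, so q_1 = (-0.2887, -0.2887, -0.2887, -0.8660).
q_1·c_2 = (-0.2887)·3 + (-0.2887)·0 + (-0.2887)·(-3) + (-0.8660)·(-3) = 2.5981.
u_2 = c_2 − 2.5981·q_1 = (3.7500, 0.7500, -2.2500, -0.7500).
‖u_2‖ = 4.5000, so q_2 = (0.8333, 0.1667, -0.5000, -0.1667).
r_{23} = q_2·c_3 = -1.3333.

r_{23} = -1.3333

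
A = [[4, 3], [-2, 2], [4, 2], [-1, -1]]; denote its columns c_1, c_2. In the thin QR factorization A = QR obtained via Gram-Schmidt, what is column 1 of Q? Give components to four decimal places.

c_1 = (4, -2, 4, -1); ‖c_1‖ = 6.0828, so e_1 = (0.6576, -0.3288, 0.6576, -0.1644).

e_1 = (0.6576, -0.3288, 0.6576, -0.1644)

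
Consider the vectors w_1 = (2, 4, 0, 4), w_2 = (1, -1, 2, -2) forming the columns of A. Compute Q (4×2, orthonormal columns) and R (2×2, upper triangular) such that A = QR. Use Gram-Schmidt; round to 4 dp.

Q = [[0.3333, 0.5788], [0.6667, 0.0413], [0.0000, 0.7442], [0.6667, -0.3308]], R = [[6.0000, -1.6667], [0.0000, 2.6874]]

q_1 = w_1/‖w_1‖ = (2, 4, 0, 4)/6.0000 = (0.3333, 0.6667, 0.0000, 0.6667).
r_{12} = q_1·w_2 = -1.6667.
u_2 = w_2 + 1.6667·q_1 = (1.5556, 0.1111, 2.0000, -0.8889).
‖u_2‖ = 2.6874, so q_2 = (0.5788, 0.0413, 0.7442, -0.3308).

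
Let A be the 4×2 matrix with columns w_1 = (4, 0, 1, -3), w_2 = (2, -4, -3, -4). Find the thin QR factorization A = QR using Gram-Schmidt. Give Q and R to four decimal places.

Q = [[0.7845, -0.1057], [0.0000, -0.6872], [0.1961, -0.6277], [-0.5883, -0.3502]], R = [[5.0990, 3.3340], [0.0000, 5.8210]]

w_1 = (4, 0, 1, -3); ‖w_1‖ = 5.0990, so q_1 = (0.7845, 0.0000, 0.1961, -0.5883).
q_1·w_2 = 0.7845·2 + 0.0000·(-4) + 0.1961·(-3) + (-0.5883)·(-4) = 3.3340.
u_2 = w_2 − 3.3340·q_1 = (-0.6154, -4.0000, -3.6538, -2.0385).
‖u_2‖ = 5.8210, so q_2 = (-0.1057, -0.6872, -0.6277, -0.3502).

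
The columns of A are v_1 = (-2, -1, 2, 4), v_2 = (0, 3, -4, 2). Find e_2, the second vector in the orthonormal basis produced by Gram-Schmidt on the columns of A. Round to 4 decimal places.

e_1 = v_1/‖v_1‖ = (-2, -1, 2, 4)/5.0000 = (-0.4000, -0.2000, 0.4000, 0.8000).
r_{12} = e_1·v_2 = -0.6000.
u_2 = v_2 + 0.6000·e_1 = (-0.2400, 2.8800, -3.7600, 2.4800).
‖u_2‖ = 5.3516, so e_2 = (-0.0448, 0.5382, -0.7026, 0.4634).

e_2 = (-0.0448, 0.5382, -0.7026, 0.4634)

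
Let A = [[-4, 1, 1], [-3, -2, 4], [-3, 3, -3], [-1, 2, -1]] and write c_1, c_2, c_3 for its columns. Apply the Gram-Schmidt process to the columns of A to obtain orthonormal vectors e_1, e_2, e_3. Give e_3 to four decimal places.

e_3 = (0.2188, 0.0257, -0.5791, 0.7850)

e_1 = c_1/‖c_1‖ = (-4, -3, -3, -1)/5.9161 = (-0.6761, -0.5071, -0.5071, -0.1690).
r_{12} = e_1·c_2 = -1.5213.
u_2 = c_2 + 1.5213·e_1 = (-0.0286, -2.7714, 2.2286, 1.7429).
‖u_2‖ = 3.9605, so e_2 = (-0.0072, -0.6998, 0.5627, 0.4401).
r_{13} = e_1·c_3 = -1.0142; r_{23} = e_2·c_3 = -4.9344.
u_3 = c_3 + 1.0142·e_1 + 4.9344·e_2 = (0.2787, 0.0328, -0.7377, 1.0000).
‖u_3‖ = 1.2740, so e_3 = (0.2188, 0.0257, -0.5791, 0.7850).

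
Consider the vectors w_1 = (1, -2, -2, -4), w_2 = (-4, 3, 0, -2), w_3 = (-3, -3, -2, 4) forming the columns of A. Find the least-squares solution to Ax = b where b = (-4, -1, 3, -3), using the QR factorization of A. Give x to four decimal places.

x = (0.2390, 0.6833, 0.0676)

e_1 = w_1/‖w_1‖ = (1, -2, -2, -4)/5.0000 = (0.2000, -0.4000, -0.4000, -0.8000).
r_{12} = e_1·w_2 = -0.4000.
u_2 = w_2 + 0.4000·e_1 = (-3.9200, 2.8400, -0.1600, -2.3200).
‖u_2‖ = 5.3703, so e_2 = (-0.7299, 0.5288, -0.0298, -0.4320).
r_{13} = e_1·w_3 = -1.8000; r_{23} = e_2·w_3 = -1.0651.
u_3 = w_3 + 1.8000·e_1 + 1.0651·e_2 = (-3.4175, -3.1567, -2.7517, 2.0999).
‖u_3‖ = 5.7988, so e_3 = (-0.5893, -0.5444, -0.4745, 0.3621).
Qᵀb = (0.8000, 3.5976, 0.3918).
Back-substitute: x_3 = 0.3918/5.7988 = 0.0676.
x_2 = (3.5976 + 1.0651·0.0676)/5.3703 = 0.6833.
x_1 = (0.8000 + 0.4000·0.6833 + 1.8000·0.0676)/5.0000 = 0.2390.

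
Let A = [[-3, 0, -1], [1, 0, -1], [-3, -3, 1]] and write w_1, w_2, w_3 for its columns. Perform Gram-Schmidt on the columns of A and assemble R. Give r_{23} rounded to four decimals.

w_1 = (-3, 1, -3); ‖w_1‖ = 4.3589, so e_1 = (-0.6882, 0.2294, -0.6882).
e_1·w_2 = (-0.6882)·0 + 0.2294·0 + (-0.6882)·(-3) = 2.0647.
u_2 = w_2 − 2.0647·e_1 = (1.4211, -0.4737, -1.5789).
‖u_2‖ = 2.1764, so e_2 = (0.6529, -0.2176, -0.7255).
r_{23} = e_2·w_3 = -1.1608.

r_{23} = -1.1608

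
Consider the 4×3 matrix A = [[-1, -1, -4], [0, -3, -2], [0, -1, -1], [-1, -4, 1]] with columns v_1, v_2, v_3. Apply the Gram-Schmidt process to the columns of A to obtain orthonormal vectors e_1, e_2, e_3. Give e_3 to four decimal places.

e_3 = (-0.5855, -0.5031, -0.2474, 0.5855)

v_1 = (-1, 0, 0, -1); ‖v_1‖ = 1.4142, so e_1 = (-0.7071, 0.0000, 0.0000, -0.7071).
e_1·v_2 = (-0.7071)·(-1) + 0.0000·(-3) + 0.0000·(-1) + (-0.7071)·(-4) = 3.5355.
u_2 = v_2 − 3.5355·e_1 = (1.5000, -3.0000, -1.0000, -1.5000).
‖u_2‖ = 3.8079, so e_2 = (0.3939, -0.7878, -0.2626, -0.3939).
e_1·v_3 = (-0.7071)·(-4) + 0.0000·(-2) + 0.0000·(-1) + (-0.7071)·1 = 2.1213; e_2·v_3 = 0.3939·(-4) + (-0.7878)·(-2) + (-0.2626)·(-1) + (-0.3939)·1 = -0.1313.
u_3 = v_3 − 2.1213·e_1 + 0.1313·e_2 = (-2.4483, -2.1034, -1.0345, 2.4483).
‖u_3‖ = 4.1812, so e_3 = (-0.5855, -0.5031, -0.2474, 0.5855).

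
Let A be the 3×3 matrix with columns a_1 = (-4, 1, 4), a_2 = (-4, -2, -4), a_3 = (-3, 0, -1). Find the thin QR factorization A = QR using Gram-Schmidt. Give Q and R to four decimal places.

Q = [[-0.6963, -0.7083, -0.1162], [0.1741, -0.3238, 0.9300], [0.6963, -0.6273, -0.3487]], R = [[5.7446, -0.3482, 1.3926], [0.0000, 5.9899, 2.7521], [0.0000, 0.0000, 0.6975]]

a_1 = (-4, 1, 4); ‖a_1‖ = 5.7446, so e_1 = (-0.6963, 0.1741, 0.6963).
e_1·a_2 = (-0.6963)·(-4) + 0.1741·(-2) + 0.6963·(-4) = -0.3482.
u_2 = a_2 + 0.3482·e_1 = (-4.2424, -1.9394, -3.7576).
‖u_2‖ = 5.9899, so e_2 = (-0.7083, -0.3238, -0.6273).
e_1·a_3 = (-0.6963)·(-3) + 0.1741·0 + 0.6963·(-1) = 1.3926; e_2·a_3 = (-0.7083)·(-3) + (-0.3238)·0 + (-0.6273)·(-1) = 2.7521.
u_3 = a_3 − 1.3926·e_1 − 2.7521·e_2 = (-0.0811, 0.6486, -0.2432).
‖u_3‖ = 0.6975, so e_3 = (-0.1162, 0.9300, -0.3487).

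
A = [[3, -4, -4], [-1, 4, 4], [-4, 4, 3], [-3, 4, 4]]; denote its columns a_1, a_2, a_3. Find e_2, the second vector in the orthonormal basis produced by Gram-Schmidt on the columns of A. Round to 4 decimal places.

a_1 = (3, -1, -4, -3); ‖a_1‖ = 5.9161, so e_1 = (0.5071, -0.1690, -0.6761, -0.5071).
e_1·a_2 = 0.5071·(-4) + (-0.1690)·4 + (-0.6761)·4 + (-0.5071)·4 = -7.4374.
u_2 = a_2 + 7.4374·e_1 = (-0.2286, 2.7429, -1.0286, 0.2286).
‖u_2‖ = 2.9472, so e_2 = (-0.0776, 0.9307, -0.3490, 0.0776).

e_2 = (-0.0776, 0.9307, -0.3490, 0.0776)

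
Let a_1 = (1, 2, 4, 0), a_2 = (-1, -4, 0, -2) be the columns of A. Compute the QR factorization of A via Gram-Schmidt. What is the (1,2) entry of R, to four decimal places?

a_1 = (1, 2, 4, 0); ‖a_1‖ = 4.5826, so e_1 = (0.2182, 0.4364, 0.8729, 0.0000).
r_{12} = e_1·a_2 = -1.9640.

r_{12} = -1.9640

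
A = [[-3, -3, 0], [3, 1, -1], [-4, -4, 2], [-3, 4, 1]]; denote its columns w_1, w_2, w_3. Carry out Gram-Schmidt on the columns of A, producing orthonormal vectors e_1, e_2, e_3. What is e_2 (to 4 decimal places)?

e_2 = (-0.3138, -0.0194, -0.4183, 0.8522)

w_1 = (-3, 3, -4, -3); ‖w_1‖ = 6.5574, so e_1 = (-0.4575, 0.4575, -0.6100, -0.4575).
e_1·w_2 = (-0.4575)·(-3) + 0.4575·1 + (-0.6100)·(-4) + (-0.4575)·4 = 2.4400.
u_2 = w_2 − 2.4400·e_1 = (-1.8837, -0.1163, -2.5116, 5.1163).
‖u_2‖ = 6.0039, so e_2 = (-0.3138, -0.0194, -0.4183, 0.8522).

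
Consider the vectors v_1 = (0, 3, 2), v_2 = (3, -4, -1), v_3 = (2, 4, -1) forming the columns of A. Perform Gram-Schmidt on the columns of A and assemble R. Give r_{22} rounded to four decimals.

r_{22} = 3.3050

e_1 = v_1/‖v_1‖ = (0, 3, 2)/3.6056 = (0.0000, 0.8321, 0.5547).
r_{12} = e_1·v_2 = -3.8829.
u_2 = v_2 + 3.8829·e_1 = (3.0000, -0.7692, 1.1538).
r_{22} = ‖u_2‖ = 3.3050.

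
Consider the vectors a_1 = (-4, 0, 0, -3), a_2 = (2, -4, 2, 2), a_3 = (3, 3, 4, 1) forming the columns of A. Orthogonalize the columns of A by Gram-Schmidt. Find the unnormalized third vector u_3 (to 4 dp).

u_3 = (0.5476, 2.1270, 4.4365, -0.7302)

a_1 = (-4, 0, 0, -3); ‖a_1‖ = 5.0000, so e_1 = (-0.8000, 0.0000, 0.0000, -0.6000).
e_1·a_2 = (-0.8000)·2 + 0.0000·(-4) + 0.0000·2 + (-0.6000)·2 = -2.8000.
u_2 = a_2 + 2.8000·e_1 = (-0.2400, -4.0000, 2.0000, 0.3200).
‖u_2‖ = 4.4900, so e_2 = (-0.0535, -0.8909, 0.4454, 0.0713).
e_1·a_3 = (-0.8000)·3 + 0.0000·3 + 0.0000·4 + (-0.6000)·1 = -3.0000; e_2·a_3 = (-0.0535)·3 + (-0.8909)·3 + 0.4454·4 + 0.0713·1 = -0.9800.
u_3 = a_3 + 3.0000·e_1 + 0.9800·e_2 = (0.5476, 2.1270, 4.4365, -0.7302).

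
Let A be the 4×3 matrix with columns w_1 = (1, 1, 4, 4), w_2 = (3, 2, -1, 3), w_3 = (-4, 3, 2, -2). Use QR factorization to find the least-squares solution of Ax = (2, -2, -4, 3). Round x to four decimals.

x = (-0.2894, 0.3963, -0.6891)

w_1 = (1, 1, 4, 4); ‖w_1‖ = 5.8310, so e_1 = (0.1715, 0.1715, 0.6860, 0.6860).
e_1·w_2 = 0.1715·3 + 0.1715·2 + 0.6860·(-1) + 0.6860·3 = 2.2295.
u_2 = w_2 − 2.2295·e_1 = (2.6176, 1.6176, -2.5294, 1.4706).
‖u_2‖ = 4.2461, so e_2 = (0.6165, 0.3810, -0.5957, 0.3463).
e_1·w_3 = 0.1715·(-4) + 0.1715·3 + 0.6860·2 + 0.6860·(-2) = -0.1715; e_2·w_3 = 0.6165·(-4) + 0.3810·3 + (-0.5957)·2 + 0.3463·(-2) = -3.2071.
u_3 = w_3 + 0.1715·e_1 + 3.2071·e_2 = (-1.9935, 4.2512, 0.2072, -0.7716).
‖u_3‖ = 4.7629, so e_3 = (-0.4185, 0.8926, 0.0435, -0.1620).
Qᵀb = (-0.6860, 3.8928, -3.2822).
Back-substitute: x_3 = -3.2822/4.7629 = -0.6891.
x_2 = (3.8928 + 3.2071·(-0.6891))/4.2461 = 0.3963.
x_1 = (-0.6860 − 2.2295·0.3963 + 0.1715·(-0.6891))/5.8310 = -0.2894.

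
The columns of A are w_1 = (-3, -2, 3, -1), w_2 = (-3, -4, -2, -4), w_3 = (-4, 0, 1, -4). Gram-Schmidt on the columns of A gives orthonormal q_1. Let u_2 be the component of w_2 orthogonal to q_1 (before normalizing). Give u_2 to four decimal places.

u_2 = (-1.0435, -2.6957, -3.9565, -3.3478)

w_1 = (-3, -2, 3, -1); ‖w_1‖ = 4.7958, so q_1 = (-0.6255, -0.4170, 0.6255, -0.2085).
q_1·w_2 = (-0.6255)·(-3) + (-0.4170)·(-4) + 0.6255·(-2) + (-0.2085)·(-4) = 3.1277.
u_2 = w_2 − 3.1277·q_1 = (-1.0435, -2.6957, -3.9565, -3.3478).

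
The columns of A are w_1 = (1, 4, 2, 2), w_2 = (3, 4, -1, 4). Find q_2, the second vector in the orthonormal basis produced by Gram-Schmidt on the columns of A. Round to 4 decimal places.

w_1 = (1, 4, 2, 2); ‖w_1‖ = 5.0000, so q_1 = (0.2000, 0.8000, 0.4000, 0.4000).
q_1·w_2 = 0.2000·3 + 0.8000·4 + 0.4000·(-1) + 0.4000·4 = 5.0000.
u_2 = w_2 − 5.0000·q_1 = (2.0000, 0.0000, -3.0000, 2.0000).
‖u_2‖ = 4.1231, so q_2 = (0.4851, 0.0000, -0.7276, 0.4851).

q_2 = (0.4851, 0.0000, -0.7276, 0.4851)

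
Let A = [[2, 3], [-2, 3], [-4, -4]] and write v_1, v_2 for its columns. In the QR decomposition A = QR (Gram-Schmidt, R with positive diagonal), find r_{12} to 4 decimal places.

r_{12} = 3.2660

v_1 = (2, -2, -4); ‖v_1‖ = 4.8990, so q_1 = (0.4082, -0.4082, -0.8165).
r_{12} = q_1·v_2 = 3.2660.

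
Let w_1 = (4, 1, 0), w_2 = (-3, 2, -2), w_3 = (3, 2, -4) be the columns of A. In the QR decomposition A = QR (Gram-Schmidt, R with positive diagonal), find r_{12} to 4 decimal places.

r_{12} = -2.4254

w_1 = (4, 1, 0); ‖w_1‖ = 4.1231, so q_1 = (0.9701, 0.2425, 0.0000).
r_{12} = q_1·w_2 = -2.4254.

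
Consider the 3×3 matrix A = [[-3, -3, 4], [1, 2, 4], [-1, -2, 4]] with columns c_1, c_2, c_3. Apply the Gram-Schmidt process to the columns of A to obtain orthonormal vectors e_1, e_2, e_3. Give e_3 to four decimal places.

e_3 = (0.0000, 0.7071, 0.7071)

c_1 = (-3, 1, -1); ‖c_1‖ = 3.3166, so e_1 = (-0.9045, 0.3015, -0.3015).
e_1·c_2 = (-0.9045)·(-3) + 0.3015·2 + (-0.3015)·(-2) = 3.9196.
u_2 = c_2 − 3.9196·e_1 = (0.5455, 0.8182, -0.8182).
‖u_2‖ = 1.2792, so e_2 = (0.4264, 0.6396, -0.6396).
e_1·c_3 = (-0.9045)·4 + 0.3015·4 + (-0.3015)·4 = -3.6181; e_2·c_3 = 0.4264·4 + 0.6396·4 + (-0.6396)·4 = 1.7056.
u_3 = c_3 + 3.6181·e_1 − 1.7056·e_2 = (0.0000, 4.0000, 4.0000).
‖u_3‖ = 5.6569, so e_3 = (0.0000, 0.7071, 0.7071).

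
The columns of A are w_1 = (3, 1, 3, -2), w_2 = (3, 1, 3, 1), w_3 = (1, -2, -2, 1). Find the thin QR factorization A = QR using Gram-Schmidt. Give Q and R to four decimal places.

w_1 = (3, 1, 3, -2); ‖w_1‖ = 4.7958, so e_1 = (0.6255, 0.2085, 0.6255, -0.4170).
e_1·w_2 = 0.6255·3 + 0.2085·1 + 0.6255·3 + (-0.4170)·1 = 3.5447.
u_2 = w_2 − 3.5447·e_1 = (0.7826, 0.2609, 0.7826, 2.4783).
‖u_2‖ = 2.7267, so e_2 = (0.2870, 0.0957, 0.2870, 0.9089).
e_1·w_3 = 0.6255·1 + 0.2085·(-2) + 0.6255·(-2) + (-0.4170)·1 = -1.4596; e_2·w_3 = 0.2870·1 + 0.0957·(-2) + 0.2870·(-2) + 0.9089·1 = 0.4305.
u_3 = w_3 + 1.4596·e_1 − 0.4305·e_2 = (1.7895, -1.7368, -1.2105, 0.0000).
‖u_3‖ = 2.7720, so e_3 = (0.6455, -0.6266, -0.4367, 0.0000).

Q = [[0.6255, 0.2870, 0.6455], [0.2085, 0.0957, -0.6266], [0.6255, 0.2870, -0.4367], [-0.4170, 0.9089, 0.0000]], R = [[4.7958, 3.5447, -1.4596], [0.0000, 2.7267, 0.4305], [0.0000, 0.0000, 2.7720]]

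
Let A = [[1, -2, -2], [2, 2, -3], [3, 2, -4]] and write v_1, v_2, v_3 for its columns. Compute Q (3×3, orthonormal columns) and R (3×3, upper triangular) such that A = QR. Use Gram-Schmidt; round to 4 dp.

e_1 = v_1/‖v_1‖ = (1, 2, 3)/3.7417 = (0.2673, 0.5345, 0.8018).
r_{12} = e_1·v_2 = 2.1381.
u_2 = v_2 − 2.1381·e_1 = (-2.5714, 0.8571, 0.2857).
‖u_2‖ = 2.7255, so e_2 = (-0.9435, 0.3145, 0.1048).
r_{13} = e_1·v_3 = -5.3452; r_{23} = e_2·v_3 = 0.5241.
u_3 = v_3 + 5.3452·e_1 − 0.5241·e_2 = (-0.0769, -0.3077, 0.2308).
‖u_3‖ = 0.3922, so e_3 = (-0.1961, -0.7845, 0.5883).

Q = [[0.2673, -0.9435, -0.1961], [0.5345, 0.3145, -0.7845], [0.8018, 0.1048, 0.5883]], R = [[3.7417, 2.1381, -5.3452], [0.0000, 2.7255, 0.5241], [0.0000, 0.0000, 0.3922]]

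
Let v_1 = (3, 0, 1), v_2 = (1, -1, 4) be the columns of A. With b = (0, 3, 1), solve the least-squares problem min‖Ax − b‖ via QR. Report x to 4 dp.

x = (0.0840, 0.0229)

v_1 = (3, 0, 1); ‖v_1‖ = 3.1623, so q_1 = (0.9487, 0.0000, 0.3162).
q_1·v_2 = 0.9487·1 + 0.0000·(-1) + 0.3162·4 = 2.2136.
u_2 = v_2 − 2.2136·q_1 = (-1.1000, -1.0000, 3.3000).
‖u_2‖ = 3.6194, so q_2 = (-0.3039, -0.2763, 0.9118).
Qᵀb = (0.3162, 0.0829).
Back-substitute: x_2 = 0.0829/3.6194 = 0.0229.
x_1 = (0.3162 − 2.2136·0.0229)/3.1623 = 0.0840.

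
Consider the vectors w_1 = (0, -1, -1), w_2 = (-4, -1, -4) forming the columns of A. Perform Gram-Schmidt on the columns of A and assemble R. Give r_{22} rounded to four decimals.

e_1 = w_1/‖w_1‖ = (0, -1, -1)/1.4142 = (0.0000, -0.7071, -0.7071).
r_{12} = e_1·w_2 = 3.5355.
u_2 = w_2 − 3.5355·e_1 = (-4.0000, 1.5000, -1.5000).
r_{22} = ‖u_2‖ = 4.5277.

r_{22} = 4.5277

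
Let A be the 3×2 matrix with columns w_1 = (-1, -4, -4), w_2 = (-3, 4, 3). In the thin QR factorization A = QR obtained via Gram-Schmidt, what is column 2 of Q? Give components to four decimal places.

q_2 = (-0.9682, 0.2499, -0.0078)

w_1 = (-1, -4, -4); ‖w_1‖ = 5.7446, so q_1 = (-0.1741, -0.6963, -0.6963).
q_1·w_2 = (-0.1741)·(-3) + (-0.6963)·4 + (-0.6963)·3 = -4.3519.
u_2 = w_2 + 4.3519·q_1 = (-3.7576, 0.9697, -0.0303).
‖u_2‖ = 3.8808, so q_2 = (-0.9682, 0.2499, -0.0078).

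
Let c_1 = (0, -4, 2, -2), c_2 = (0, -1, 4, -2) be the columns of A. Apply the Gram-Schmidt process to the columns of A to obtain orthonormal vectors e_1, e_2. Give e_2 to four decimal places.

e_1 = c_1/‖c_1‖ = (0, -4, 2, -2)/4.8990 = (0.0000, -0.8165, 0.4082, -0.4082).
r_{12} = e_1·c_2 = 3.2660.
u_2 = c_2 − 3.2660·e_1 = (0.0000, 1.6667, 2.6667, -0.6667).
‖u_2‖ = 3.2146, so e_2 = (0.0000, 0.5185, 0.8296, -0.2074).

e_2 = (0.0000, 0.5185, 0.8296, -0.2074)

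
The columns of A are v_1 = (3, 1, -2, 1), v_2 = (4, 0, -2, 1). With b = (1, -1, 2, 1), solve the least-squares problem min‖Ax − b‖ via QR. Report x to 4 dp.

x = (-1.4615, 1.2308)

v_1 = (3, 1, -2, 1); ‖v_1‖ = 3.8730, so q_1 = (0.7746, 0.2582, -0.5164, 0.2582).
q_1·v_2 = 0.7746·4 + 0.2582·0 + (-0.5164)·(-2) + 0.2582·1 = 4.3894.
u_2 = v_2 − 4.3894·q_1 = (0.6000, -1.1333, 0.2667, -0.1333).
‖u_2‖ = 1.3166, so q_2 = (0.4557, -0.8608, 0.2025, -0.1013).
Qᵀb = (-0.2582, 1.6204).
Back-substitute: x_2 = 1.6204/1.3166 = 1.2308.
x_1 = (-0.2582 − 4.3894·1.2308)/3.8730 = -1.4615.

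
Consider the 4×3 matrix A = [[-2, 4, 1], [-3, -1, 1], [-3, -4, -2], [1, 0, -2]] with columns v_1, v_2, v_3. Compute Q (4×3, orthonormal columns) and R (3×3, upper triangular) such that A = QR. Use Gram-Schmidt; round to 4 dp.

Q = [[-0.4170, 0.8295, -0.3212], [-0.6255, -0.0157, 0.3737], [-0.6255, -0.5556, -0.4146], [0.2085, -0.0548, -0.7650]], R = [[4.7958, 1.4596, -0.2085], [0.0000, 5.5560, 2.0346], [0.0000, 0.0000, 2.4118]]

v_1 = (-2, -3, -3, 1); ‖v_1‖ = 4.7958, so q_1 = (-0.4170, -0.6255, -0.6255, 0.2085).
q_1·v_2 = (-0.4170)·4 + (-0.6255)·(-1) + (-0.6255)·(-4) + 0.2085·0 = 1.4596.
u_2 = v_2 − 1.4596·q_1 = (4.6087, -0.0870, -3.0870, -0.3043).
‖u_2‖ = 5.5560, so q_2 = (0.8295, -0.0157, -0.5556, -0.0548).
q_1·v_3 = (-0.4170)·1 + (-0.6255)·1 + (-0.6255)·(-2) + 0.2085·(-2) = -0.2085; q_2·v_3 = 0.8295·1 + (-0.0157)·1 + (-0.5556)·(-2) + (-0.0548)·(-2) = 2.0346.
u_3 = v_3 + 0.2085·q_1 − 2.0346·q_2 = (-0.7746, 0.9014, -1.0000, -1.8451).
‖u_3‖ = 2.4118, so q_3 = (-0.3212, 0.3737, -0.4146, -0.7650).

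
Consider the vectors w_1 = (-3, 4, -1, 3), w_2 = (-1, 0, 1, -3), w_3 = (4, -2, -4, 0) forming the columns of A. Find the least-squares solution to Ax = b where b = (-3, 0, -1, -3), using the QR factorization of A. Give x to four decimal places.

x = (0.5061, 1.5793, 0.3537)

w_1 = (-3, 4, -1, 3); ‖w_1‖ = 5.9161, so e_1 = (-0.5071, 0.6761, -0.1690, 0.5071).
e_1·w_2 = (-0.5071)·(-1) + 0.6761·0 + (-0.1690)·1 + 0.5071·(-3) = -1.1832.
u_2 = w_2 + 1.1832·e_1 = (-1.6000, 0.8000, 0.8000, -2.4000).
‖u_2‖ = 3.0984, so e_2 = (-0.5164, 0.2582, 0.2582, -0.7746).
e_1·w_3 = (-0.5071)·4 + 0.6761·(-2) + (-0.1690)·(-4) + 0.5071·0 = -2.7045; e_2·w_3 = (-0.5164)·4 + 0.2582·(-2) + 0.2582·(-4) + (-0.7746)·0 = -3.6148.
u_3 = w_3 + 2.7045·e_1 + 3.6148·e_2 = (0.7619, 0.7619, -3.5238, -1.4286).
‖u_3‖ = 3.9521, so e_3 = (0.1928, 0.1928, -0.8916, -0.3615).
Qᵀb = (0.1690, 3.6148, 1.3977).
Back-substitute: x_3 = 1.3977/3.9521 = 0.3537.
x_2 = (3.6148 + 3.6148·0.3537)/3.0984 = 1.5793.
x_1 = (0.1690 + 1.1832·1.5793 + 2.7045·0.3537)/5.9161 = 0.5061.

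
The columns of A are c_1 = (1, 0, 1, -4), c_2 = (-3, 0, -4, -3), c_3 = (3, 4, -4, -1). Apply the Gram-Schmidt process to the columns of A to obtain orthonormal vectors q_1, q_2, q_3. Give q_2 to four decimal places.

q_2 = (-0.5740, 0.0000, -0.7491, -0.3308)

c_1 = (1, 0, 1, -4); ‖c_1‖ = 4.2426, so q_1 = (0.2357, 0.0000, 0.2357, -0.9428).
q_1·c_2 = 0.2357·(-3) + 0.0000·0 + 0.2357·(-4) + (-0.9428)·(-3) = 1.1785.
u_2 = c_2 − 1.1785·q_1 = (-3.2778, 0.0000, -4.2778, -1.8889).
‖u_2‖ = 5.7106, so q_2 = (-0.5740, 0.0000, -0.7491, -0.3308).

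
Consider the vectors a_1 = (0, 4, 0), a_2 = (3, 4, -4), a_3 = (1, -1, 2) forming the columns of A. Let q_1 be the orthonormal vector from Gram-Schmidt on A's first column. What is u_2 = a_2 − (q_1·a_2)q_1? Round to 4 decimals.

a_1 = (0, 4, 0); ‖a_1‖ = 4.0000, so q_1 = (0.0000, 1.0000, 0.0000).
q_1·a_2 = 0.0000·3 + 1.0000·4 + 0.0000·(-4) = 4.0000.
u_2 = a_2 − 4.0000·q_1 = (3.0000, 0.0000, -4.0000).

u_2 = (3.0000, 0.0000, -4.0000)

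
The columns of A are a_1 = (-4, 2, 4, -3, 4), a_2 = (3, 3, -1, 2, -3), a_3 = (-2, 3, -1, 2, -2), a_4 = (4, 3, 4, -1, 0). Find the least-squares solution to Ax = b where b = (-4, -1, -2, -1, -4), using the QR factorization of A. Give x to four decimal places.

q_1 = a_1/‖a_1‖ = (-4, 2, 4, -3, 4)/7.8102 = (-0.5121, 0.2561, 0.5121, -0.3841, 0.5121).
r_{12} = q_1·a_2 = -3.5850.
u_2 = a_2 + 3.5850·q_1 = (1.1639, 3.9180, 0.8361, 0.6230, -1.1639).
‖u_2‖ = 4.3758, so q_2 = (0.2660, 0.8954, 0.1911, 0.1424, -0.2660).
r_{13} = q_1·a_3 = -0.5121; r_{23} = q_2·a_3 = 2.7798.
u_3 = a_3 + 0.5121·q_1 − 2.7798·q_2 = (-3.0017, 0.6421, -1.2688, 1.4075, -0.9983).
‖u_3‖ = 3.7430, so q_3 = (-0.8019, 0.1716, -0.3390, 0.3760, -0.2667).
r_{14} = q_1·a_4 = 1.1523; r_{24} = q_2·a_4 = 4.3720; r_{34} = q_3·a_4 = -4.4251.
u_4 = a_4 − 1.1523·q_1 − 4.3720·q_2 + 4.4251·q_3 = (-0.1215, -0.4506, 1.0744, 0.4842, -0.6074).
‖u_4‖ = 1.4056, so q_4 = (-0.0864, -0.3206, 0.7644, 0.3445, -0.4322).
Qᵀb = (-0.8963, -1.4199, 4.4050, 0.5216).
Back-substitute: x_4 = 0.5216/1.4056 = 0.3711.
x_3 = (4.4050 + 4.4251·0.3711)/3.7430 = 1.6156.
x_2 = (-1.4199 − 2.7798·1.6156 − 4.3720·0.3711)/4.3758 = -1.7216.
x_1 = (-0.8963 + 3.5850·(-1.7216) + 0.5121·1.6156 − 1.1523·0.3711)/7.8102 = -0.8538.

x = (-0.8538, -1.7216, 1.6156, 0.3711)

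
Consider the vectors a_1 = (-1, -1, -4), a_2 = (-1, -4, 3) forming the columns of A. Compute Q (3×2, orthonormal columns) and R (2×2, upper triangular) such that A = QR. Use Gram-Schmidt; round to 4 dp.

Q = [[-0.2357, -0.2879], [-0.2357, -0.9097], [-0.9428, 0.2994]], R = [[4.2426, -1.6499], [0.0000, 4.8247]]

a_1 = (-1, -1, -4); ‖a_1‖ = 4.2426, so q_1 = (-0.2357, -0.2357, -0.9428).
q_1·a_2 = (-0.2357)·(-1) + (-0.2357)·(-4) + (-0.9428)·3 = -1.6499.
u_2 = a_2 + 1.6499·q_1 = (-1.3889, -4.3889, 1.4444).
‖u_2‖ = 4.8247, so q_2 = (-0.2879, -0.9097, 0.2994).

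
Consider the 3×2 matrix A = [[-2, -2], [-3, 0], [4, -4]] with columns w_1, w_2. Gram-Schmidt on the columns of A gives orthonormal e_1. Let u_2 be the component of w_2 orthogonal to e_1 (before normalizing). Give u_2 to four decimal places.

w_1 = (-2, -3, 4); ‖w_1‖ = 5.3852, so e_1 = (-0.3714, -0.5571, 0.7428).
e_1·w_2 = (-0.3714)·(-2) + (-0.5571)·0 + 0.7428·(-4) = -2.2283.
u_2 = w_2 + 2.2283·e_1 = (-2.8276, -1.2414, -2.3448).

u_2 = (-2.8276, -1.2414, -2.3448)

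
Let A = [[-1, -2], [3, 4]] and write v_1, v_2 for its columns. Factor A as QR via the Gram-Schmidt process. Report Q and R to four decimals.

Q = [[-0.3162, -0.9487], [0.9487, -0.3162]], R = [[3.1623, 4.4272], [0.0000, 0.6325]]

e_1 = v_1/‖v_1‖ = (-1, 3)/3.1623 = (-0.3162, 0.9487).
r_{12} = e_1·v_2 = 4.4272.
u_2 = v_2 − 4.4272·e_1 = (-0.6000, -0.2000).
‖u_2‖ = 0.6325, so e_2 = (-0.9487, -0.3162).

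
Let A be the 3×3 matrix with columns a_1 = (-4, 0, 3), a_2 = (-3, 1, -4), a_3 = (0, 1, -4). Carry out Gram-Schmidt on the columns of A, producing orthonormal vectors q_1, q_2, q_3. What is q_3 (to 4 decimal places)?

a_1 = (-4, 0, 3); ‖a_1‖ = 5.0000, so q_1 = (-0.8000, 0.0000, 0.6000).
q_1·a_2 = (-0.8000)·(-3) + 0.0000·1 + 0.6000·(-4) = 0.0000.
u_2 = a_2 − 0.0000·q_1 = (-3.0000, 1.0000, -4.0000).
‖u_2‖ = 5.0990, so q_2 = (-0.5883, 0.1961, -0.7845).
q_1·a_3 = (-0.8000)·0 + 0.0000·1 + 0.6000·(-4) = -2.4000; q_2·a_3 = (-0.5883)·0 + 0.1961·1 + (-0.7845)·(-4) = 3.3340.
u_3 = a_3 + 2.4000·q_1 − 3.3340·q_2 = (0.0415, 0.3462, 0.0554).
‖u_3‖ = 0.3530, so q_3 = (0.1177, 0.9806, 0.1569).

q_3 = (0.1177, 0.9806, 0.1569)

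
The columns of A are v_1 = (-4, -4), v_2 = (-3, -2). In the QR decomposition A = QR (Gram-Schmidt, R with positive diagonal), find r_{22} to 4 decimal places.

v_1 = (-4, -4); ‖v_1‖ = 5.6569, so q_1 = (-0.7071, -0.7071).
q_1·v_2 = (-0.7071)·(-3) + (-0.7071)·(-2) = 3.5355.
u_2 = v_2 − 3.5355·q_1 = (-0.5000, 0.5000).
r_{22} = ‖u_2‖ = 0.7071.

r_{22} = 0.7071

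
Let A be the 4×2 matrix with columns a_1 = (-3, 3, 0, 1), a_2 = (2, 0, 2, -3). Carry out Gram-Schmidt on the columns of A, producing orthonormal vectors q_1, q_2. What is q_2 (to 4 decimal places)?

q_2 = (0.1622, 0.3982, 0.5604, -0.7079)

a_1 = (-3, 3, 0, 1); ‖a_1‖ = 4.3589, so q_1 = (-0.6882, 0.6882, 0.0000, 0.2294).
q_1·a_2 = (-0.6882)·2 + 0.6882·0 + 0.0000·2 + 0.2294·(-3) = -2.0647.
u_2 = a_2 + 2.0647·q_1 = (0.5789, 1.4211, 2.0000, -2.5263).
‖u_2‖ = 3.5689, so q_2 = (0.1622, 0.3982, 0.5604, -0.7079).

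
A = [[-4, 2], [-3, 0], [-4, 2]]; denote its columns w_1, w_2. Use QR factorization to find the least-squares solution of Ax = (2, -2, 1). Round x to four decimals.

x = (0.6667, 2.0833)

q_1 = w_1/‖w_1‖ = (-4, -3, -4)/6.4031 = (-0.6247, -0.4685, -0.6247).
r_{12} = q_1·w_2 = -2.4988.
u_2 = w_2 + 2.4988·q_1 = (0.4390, -1.1707, 0.4390).
‖u_2‖ = 1.3252, so q_2 = (0.3313, -0.8835, 0.3313).
Qᵀb = (-0.9370, 2.7608).
Back-substitute: x_2 = 2.7608/1.3252 = 2.0833.
x_1 = (-0.9370 + 2.4988·2.0833)/6.4031 = 0.6667.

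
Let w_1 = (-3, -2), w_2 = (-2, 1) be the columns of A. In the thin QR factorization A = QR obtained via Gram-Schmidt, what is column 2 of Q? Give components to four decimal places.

w_1 = (-3, -2); ‖w_1‖ = 3.6056, so q_1 = (-0.8321, -0.5547).
q_1·w_2 = (-0.8321)·(-2) + (-0.5547)·1 = 1.1094.
u_2 = w_2 − 1.1094·q_1 = (-1.0769, 1.6154).
‖u_2‖ = 1.9415, so q_2 = (-0.5547, 0.8321).

q_2 = (-0.5547, 0.8321)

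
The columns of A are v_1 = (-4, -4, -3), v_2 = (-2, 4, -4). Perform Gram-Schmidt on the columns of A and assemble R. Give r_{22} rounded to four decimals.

r_{22} = 5.9674

v_1 = (-4, -4, -3); ‖v_1‖ = 6.4031, so e_1 = (-0.6247, -0.6247, -0.4685).
e_1·v_2 = (-0.6247)·(-2) + (-0.6247)·4 + (-0.4685)·(-4) = 0.6247.
u_2 = v_2 − 0.6247·e_1 = (-1.6098, 4.3902, -3.7073).
r_{22} = ‖u_2‖ = 5.9674.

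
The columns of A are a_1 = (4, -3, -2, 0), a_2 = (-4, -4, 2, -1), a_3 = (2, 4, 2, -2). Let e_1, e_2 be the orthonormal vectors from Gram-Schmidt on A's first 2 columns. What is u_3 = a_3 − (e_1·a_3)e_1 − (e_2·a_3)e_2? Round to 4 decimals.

u_3 = (1.4212, 0.3687, 2.2894, -2.5808)

a_1 = (4, -3, -2, 0); ‖a_1‖ = 5.3852, so e_1 = (0.7428, -0.5571, -0.3714, 0.0000).
e_1·a_2 = 0.7428·(-4) + (-0.5571)·(-4) + (-0.3714)·2 + 0.0000·(-1) = -1.4856.
u_2 = a_2 + 1.4856·e_1 = (-2.8966, -4.8276, 1.4483, -1.0000).
‖u_2‖ = 5.8986, so e_2 = (-0.4911, -0.8184, 0.2455, -0.1695).
e_1·a_3 = 0.7428·2 + (-0.5571)·4 + (-0.3714)·2 + 0.0000·(-2) = -1.4856; e_2·a_3 = (-0.4911)·2 + (-0.8184)·4 + 0.2455·2 + (-0.1695)·(-2) = -3.4257.
u_3 = a_3 + 1.4856·e_1 + 3.4257·e_2 = (1.4212, 0.3687, 2.2894, -2.5808).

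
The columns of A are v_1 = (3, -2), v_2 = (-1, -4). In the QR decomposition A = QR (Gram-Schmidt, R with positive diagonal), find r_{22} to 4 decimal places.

r_{22} = 3.8829

v_1 = (3, -2); ‖v_1‖ = 3.6056, so q_1 = (0.8321, -0.5547).
q_1·v_2 = 0.8321·(-1) + (-0.5547)·(-4) = 1.3868.
u_2 = v_2 − 1.3868·q_1 = (-2.1538, -3.2308).
r_{22} = ‖u_2‖ = 3.8829.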